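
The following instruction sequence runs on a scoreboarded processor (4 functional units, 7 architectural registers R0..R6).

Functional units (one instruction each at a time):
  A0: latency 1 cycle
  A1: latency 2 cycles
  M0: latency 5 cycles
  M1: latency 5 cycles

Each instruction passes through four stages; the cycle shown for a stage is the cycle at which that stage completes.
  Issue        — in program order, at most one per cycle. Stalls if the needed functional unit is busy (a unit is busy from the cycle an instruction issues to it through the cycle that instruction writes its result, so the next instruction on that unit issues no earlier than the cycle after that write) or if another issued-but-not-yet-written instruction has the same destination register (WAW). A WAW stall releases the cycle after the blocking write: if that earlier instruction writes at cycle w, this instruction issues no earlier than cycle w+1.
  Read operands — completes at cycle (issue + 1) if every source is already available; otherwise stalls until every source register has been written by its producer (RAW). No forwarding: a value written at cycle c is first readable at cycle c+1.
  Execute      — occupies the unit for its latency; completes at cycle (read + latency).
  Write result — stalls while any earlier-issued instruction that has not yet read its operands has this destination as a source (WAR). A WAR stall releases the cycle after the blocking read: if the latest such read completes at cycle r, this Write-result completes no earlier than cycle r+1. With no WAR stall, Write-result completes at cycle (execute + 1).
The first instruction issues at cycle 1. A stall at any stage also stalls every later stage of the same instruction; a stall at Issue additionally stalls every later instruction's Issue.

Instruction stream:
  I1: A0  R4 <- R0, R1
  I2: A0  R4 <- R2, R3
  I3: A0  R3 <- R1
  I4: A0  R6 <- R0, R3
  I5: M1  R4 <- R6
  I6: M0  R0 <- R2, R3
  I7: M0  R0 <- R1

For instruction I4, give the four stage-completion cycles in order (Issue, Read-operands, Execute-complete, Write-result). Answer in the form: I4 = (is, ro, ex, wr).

I4 = (13, 14, 15, 16)

c1: I1 dispatched to A0
c2: I1 operands ready
c3: I1 complete
c4: R4←I1
c5: I2 dispatched to A0
c6: I2 operands ready
c7: I2 complete
c8: R4←I2
c9: I3 dispatched to A0
c10: I3 operands ready
c11: I3 complete
c12: R3←I3
c13: I4 dispatched to A0
c14: I4 operands ready · I5 dispatched to M1
c15: I4 complete · I6 dispatched to M0
c16: R6←I4 · I6 operands ready
c17: I5 operands ready
c21: I6 complete
c22: I5 complete · R0←I6
c23: R4←I5 · I7 dispatched to M0
c24: I7 operands ready
c29: I7 complete
c30: R0←I7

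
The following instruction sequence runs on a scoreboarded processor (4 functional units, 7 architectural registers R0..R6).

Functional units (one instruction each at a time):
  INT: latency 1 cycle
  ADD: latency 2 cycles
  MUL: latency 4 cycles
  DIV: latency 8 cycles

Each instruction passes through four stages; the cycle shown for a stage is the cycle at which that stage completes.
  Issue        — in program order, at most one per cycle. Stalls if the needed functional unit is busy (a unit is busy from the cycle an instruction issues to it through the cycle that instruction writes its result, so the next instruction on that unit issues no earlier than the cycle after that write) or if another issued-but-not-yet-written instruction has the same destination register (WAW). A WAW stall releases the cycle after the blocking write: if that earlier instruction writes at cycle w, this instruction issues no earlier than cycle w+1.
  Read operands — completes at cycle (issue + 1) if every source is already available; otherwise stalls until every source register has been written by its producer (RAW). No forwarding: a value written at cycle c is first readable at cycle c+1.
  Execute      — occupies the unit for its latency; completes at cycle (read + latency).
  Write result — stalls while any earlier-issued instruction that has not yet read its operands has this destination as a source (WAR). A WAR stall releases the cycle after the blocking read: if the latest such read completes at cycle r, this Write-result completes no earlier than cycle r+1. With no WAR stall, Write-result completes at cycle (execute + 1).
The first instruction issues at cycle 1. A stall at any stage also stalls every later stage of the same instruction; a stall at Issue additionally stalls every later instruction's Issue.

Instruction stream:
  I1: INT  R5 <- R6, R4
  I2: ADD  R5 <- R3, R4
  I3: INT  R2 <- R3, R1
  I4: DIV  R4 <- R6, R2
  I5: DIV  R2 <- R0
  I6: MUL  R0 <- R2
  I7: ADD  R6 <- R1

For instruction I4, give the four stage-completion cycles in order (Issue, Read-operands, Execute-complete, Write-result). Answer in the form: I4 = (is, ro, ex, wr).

I4 = (7, 10, 18, 19)

I1  is:1  ro:2  ex:3  wr:4
I2  is:5  ro:6  ex:8  wr:9  — WAW R5: wait I1 write@4
I3  is:6  ro:7  ex:8  wr:9
I4  is:7  ro:10  ex:18  wr:19  — RAW R2: wait I3 write@9
I5  is:20  ro:21  ex:29  wr:30  — struct: DIV busy until I4 writes@19
I6  is:21  ro:31  ex:35  wr:36  — RAW R2: wait I5 write@30
I7  is:22  ro:23  ex:25  wr:26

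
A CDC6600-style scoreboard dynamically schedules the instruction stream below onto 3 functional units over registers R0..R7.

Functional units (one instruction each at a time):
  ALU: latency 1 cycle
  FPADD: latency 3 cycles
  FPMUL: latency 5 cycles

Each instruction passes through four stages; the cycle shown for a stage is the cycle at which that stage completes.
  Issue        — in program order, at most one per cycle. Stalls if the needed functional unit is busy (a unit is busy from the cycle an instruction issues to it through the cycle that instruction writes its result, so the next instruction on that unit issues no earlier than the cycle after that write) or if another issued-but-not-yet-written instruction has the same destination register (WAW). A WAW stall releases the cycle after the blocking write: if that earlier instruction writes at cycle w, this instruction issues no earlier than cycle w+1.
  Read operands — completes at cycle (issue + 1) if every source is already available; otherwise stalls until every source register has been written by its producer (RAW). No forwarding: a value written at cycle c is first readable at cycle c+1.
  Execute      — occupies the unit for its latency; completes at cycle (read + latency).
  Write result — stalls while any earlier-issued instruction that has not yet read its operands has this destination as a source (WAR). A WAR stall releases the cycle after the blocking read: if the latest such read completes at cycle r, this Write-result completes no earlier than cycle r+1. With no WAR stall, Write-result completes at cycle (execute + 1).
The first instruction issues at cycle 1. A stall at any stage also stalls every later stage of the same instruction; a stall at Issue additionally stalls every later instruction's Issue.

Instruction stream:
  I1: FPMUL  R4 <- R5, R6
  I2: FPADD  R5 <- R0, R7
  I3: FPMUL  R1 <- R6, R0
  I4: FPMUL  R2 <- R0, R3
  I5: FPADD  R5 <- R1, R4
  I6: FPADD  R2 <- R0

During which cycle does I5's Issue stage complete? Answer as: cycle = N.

c1: I1 dispatched to FPMUL
c2: I1 operands ready; I2 dispatched to FPADD
c3: I2 operands ready
c6: I2 complete
c7: I1 complete; R5←I2
c8: R4←I1
c9: I3 dispatched to FPMUL
c10: I3 operands ready
c15: I3 complete
c16: R1←I3
c17: I4 dispatched to FPMUL
c18: I4 operands ready; I5 dispatched to FPADD
c19: I5 operands ready
c22: I5 complete
c23: I4 complete; R5←I5
c24: R2←I4
c25: I6 dispatched to FPADD
c26: I6 operands ready
c29: I6 complete
c30: R2←I6

cycle = 18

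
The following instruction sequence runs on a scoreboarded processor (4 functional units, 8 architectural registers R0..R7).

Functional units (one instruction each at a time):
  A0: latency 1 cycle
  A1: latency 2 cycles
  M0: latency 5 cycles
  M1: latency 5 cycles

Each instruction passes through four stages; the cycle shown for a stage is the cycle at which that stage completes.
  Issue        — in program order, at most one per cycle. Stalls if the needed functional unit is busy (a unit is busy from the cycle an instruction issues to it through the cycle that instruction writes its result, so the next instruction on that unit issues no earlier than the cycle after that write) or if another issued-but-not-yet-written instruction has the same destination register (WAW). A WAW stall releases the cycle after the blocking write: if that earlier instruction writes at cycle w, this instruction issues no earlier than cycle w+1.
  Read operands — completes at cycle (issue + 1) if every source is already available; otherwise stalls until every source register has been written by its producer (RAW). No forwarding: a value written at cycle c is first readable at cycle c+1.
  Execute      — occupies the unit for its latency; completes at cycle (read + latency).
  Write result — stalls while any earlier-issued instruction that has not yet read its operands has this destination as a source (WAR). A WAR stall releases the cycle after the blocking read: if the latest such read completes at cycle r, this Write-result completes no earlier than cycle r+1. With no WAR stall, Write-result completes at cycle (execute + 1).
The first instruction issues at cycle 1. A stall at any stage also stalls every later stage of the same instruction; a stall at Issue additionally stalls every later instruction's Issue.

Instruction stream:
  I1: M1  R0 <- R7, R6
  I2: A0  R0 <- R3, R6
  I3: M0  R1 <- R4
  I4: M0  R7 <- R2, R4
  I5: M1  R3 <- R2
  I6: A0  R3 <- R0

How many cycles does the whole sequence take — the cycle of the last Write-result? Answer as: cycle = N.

[1] I1→M1
[2] I1 RO
[7] I1 EX
[8] I1 WR R0
[9] I2→A0
[10] I2 RO · I3→M0
[11] I2 EX · I3 RO
[12] I2 WR R0
[16] I3 EX
[17] I3 WR R1
[18] I4→M0
[19] I4 RO · I5→M1
[20] I5 RO
[24] I4 EX
[25] I4 WR R7 · I5 EX
[26] I5 WR R3
[27] I6→A0
[28] I6 RO
[29] I6 EX
[30] I6 WR R3

cycle = 30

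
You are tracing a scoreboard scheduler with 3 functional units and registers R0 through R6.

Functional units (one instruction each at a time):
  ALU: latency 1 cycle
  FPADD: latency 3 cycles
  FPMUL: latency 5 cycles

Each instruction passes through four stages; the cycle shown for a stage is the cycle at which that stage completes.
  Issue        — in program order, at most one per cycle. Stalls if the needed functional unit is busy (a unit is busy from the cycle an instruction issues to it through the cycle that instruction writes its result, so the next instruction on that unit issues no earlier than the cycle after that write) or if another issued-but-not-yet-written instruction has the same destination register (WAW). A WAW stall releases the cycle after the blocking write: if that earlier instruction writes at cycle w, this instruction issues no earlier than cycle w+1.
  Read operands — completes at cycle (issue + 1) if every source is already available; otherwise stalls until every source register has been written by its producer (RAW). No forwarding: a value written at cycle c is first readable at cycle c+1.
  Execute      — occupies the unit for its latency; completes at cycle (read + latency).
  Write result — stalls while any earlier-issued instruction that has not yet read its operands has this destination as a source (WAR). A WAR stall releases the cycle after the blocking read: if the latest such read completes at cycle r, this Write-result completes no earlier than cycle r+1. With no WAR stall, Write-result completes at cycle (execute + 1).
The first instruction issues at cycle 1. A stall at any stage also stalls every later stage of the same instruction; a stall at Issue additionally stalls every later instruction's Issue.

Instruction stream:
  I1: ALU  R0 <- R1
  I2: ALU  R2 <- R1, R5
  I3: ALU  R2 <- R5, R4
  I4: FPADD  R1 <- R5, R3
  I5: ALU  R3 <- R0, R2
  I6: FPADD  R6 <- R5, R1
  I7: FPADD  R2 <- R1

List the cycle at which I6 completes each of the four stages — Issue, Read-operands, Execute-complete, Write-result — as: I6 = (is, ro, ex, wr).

1) issue 1, read 2, done 3, write 4
2) issue 5, read 6, done 7, write 8  <struct: ALU busy until I1 writes@4>
3) issue 9, read 10, done 11, write 12  <struct: ALU busy until I2 writes@8>
4) issue 10, read 11, done 14, write 15
5) issue 13, read 14, done 15, write 16  <struct: ALU busy until I3 writes@12>
6) issue 16, read 17, done 20, write 21  <struct: FPADD busy until I4 writes@15>
7) issue 22, read 23, done 26, write 27  <struct: FPADD busy until I6 writes@21>

I6 = (16, 17, 20, 21)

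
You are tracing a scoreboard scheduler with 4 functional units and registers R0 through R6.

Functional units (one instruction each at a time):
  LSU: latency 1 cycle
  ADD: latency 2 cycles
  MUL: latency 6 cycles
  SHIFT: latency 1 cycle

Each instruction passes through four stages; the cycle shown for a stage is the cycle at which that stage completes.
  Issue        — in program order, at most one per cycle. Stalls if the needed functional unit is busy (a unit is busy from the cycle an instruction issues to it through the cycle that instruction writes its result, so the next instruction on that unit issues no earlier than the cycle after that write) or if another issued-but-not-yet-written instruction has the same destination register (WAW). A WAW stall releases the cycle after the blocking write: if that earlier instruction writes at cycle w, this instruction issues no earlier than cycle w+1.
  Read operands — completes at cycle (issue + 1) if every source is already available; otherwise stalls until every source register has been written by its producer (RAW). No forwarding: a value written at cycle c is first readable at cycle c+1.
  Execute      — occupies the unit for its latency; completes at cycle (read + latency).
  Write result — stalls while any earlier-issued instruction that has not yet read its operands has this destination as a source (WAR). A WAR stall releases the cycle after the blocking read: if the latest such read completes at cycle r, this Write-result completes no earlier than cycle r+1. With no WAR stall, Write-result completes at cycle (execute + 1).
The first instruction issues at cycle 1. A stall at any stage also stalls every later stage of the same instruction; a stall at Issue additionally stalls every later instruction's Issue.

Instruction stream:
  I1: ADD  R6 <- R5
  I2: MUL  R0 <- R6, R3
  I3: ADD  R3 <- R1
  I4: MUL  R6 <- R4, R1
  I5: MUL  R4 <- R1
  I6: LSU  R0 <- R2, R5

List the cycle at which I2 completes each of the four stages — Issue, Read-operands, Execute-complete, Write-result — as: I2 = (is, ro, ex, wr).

I2 = (2, 6, 12, 13)

c1: I1→ADD
c2: I1 RO, I2→MUL
c4: I1 EX
c5: I1 WR R6
c6: I2 RO, I3→ADD
c7: I3 RO
c9: I3 EX
c10: I3 WR R3
c12: I2 EX
c13: I2 WR R0
c14: I4→MUL
c15: I4 RO
c21: I4 EX
c22: I4 WR R6
c23: I5→MUL
c24: I5 RO, I6→LSU
c25: I6 RO
c26: I6 EX
c27: I6 WR R0
c30: I5 EX
c31: I5 WR R4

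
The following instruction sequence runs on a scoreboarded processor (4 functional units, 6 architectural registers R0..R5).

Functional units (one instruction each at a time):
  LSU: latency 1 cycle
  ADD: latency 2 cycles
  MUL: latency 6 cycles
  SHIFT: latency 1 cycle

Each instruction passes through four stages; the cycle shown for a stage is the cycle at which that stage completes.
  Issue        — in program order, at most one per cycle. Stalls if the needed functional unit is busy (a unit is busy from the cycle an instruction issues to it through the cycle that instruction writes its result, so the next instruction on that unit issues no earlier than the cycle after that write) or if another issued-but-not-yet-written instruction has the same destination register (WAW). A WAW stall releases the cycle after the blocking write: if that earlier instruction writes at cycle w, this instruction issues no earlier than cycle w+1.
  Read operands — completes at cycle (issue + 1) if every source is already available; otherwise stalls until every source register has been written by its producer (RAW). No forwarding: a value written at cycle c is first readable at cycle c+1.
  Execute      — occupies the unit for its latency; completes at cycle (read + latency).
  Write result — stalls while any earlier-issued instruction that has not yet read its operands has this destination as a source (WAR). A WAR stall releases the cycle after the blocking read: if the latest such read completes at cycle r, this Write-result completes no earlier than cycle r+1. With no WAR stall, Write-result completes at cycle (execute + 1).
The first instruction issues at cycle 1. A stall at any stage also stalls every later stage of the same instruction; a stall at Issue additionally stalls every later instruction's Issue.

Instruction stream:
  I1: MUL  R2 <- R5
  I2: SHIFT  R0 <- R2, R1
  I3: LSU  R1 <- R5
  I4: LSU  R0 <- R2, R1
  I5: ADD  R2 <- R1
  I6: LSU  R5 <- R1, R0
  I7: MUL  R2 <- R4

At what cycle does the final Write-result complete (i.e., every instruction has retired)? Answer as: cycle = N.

cycle = 27

  I1 | 1 | 2 | 8 | 9
  I2 | 2 | 10 | 11 | 12   RAW R2: wait I1 write@9
  I3 | 3 | 4 | 5 | 11   WAR R1: wait I2 read@10
  I4 | 13 | 14 | 15 | 16   WAW R0: wait I2 write@12
  I5 | 14 | 15 | 17 | 18
  I6 | 17 | 18 | 19 | 20   struct: LSU busy until I4 writes@16
  I7 | 19 | 20 | 26 | 27   WAW R2: wait I5 write@18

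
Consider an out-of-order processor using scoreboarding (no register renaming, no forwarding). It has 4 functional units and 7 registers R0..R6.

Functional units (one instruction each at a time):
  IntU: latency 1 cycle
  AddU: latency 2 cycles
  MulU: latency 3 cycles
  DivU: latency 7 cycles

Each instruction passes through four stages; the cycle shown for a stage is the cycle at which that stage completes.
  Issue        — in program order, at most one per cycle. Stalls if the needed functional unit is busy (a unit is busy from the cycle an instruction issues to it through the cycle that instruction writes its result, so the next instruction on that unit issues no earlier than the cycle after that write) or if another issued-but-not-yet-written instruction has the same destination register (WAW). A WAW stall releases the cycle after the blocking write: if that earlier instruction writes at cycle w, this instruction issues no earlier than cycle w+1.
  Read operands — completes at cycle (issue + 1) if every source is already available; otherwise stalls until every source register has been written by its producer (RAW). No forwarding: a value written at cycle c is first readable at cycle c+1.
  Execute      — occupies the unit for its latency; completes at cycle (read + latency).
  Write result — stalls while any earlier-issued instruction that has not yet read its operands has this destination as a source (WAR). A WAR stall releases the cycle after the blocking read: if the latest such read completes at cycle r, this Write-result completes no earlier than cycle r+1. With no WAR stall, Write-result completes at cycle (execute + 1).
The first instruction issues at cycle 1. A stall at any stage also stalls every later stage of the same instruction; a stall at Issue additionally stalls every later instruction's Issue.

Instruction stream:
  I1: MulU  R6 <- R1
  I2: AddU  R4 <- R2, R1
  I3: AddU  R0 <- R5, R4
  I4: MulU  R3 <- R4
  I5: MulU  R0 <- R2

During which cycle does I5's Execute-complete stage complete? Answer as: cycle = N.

[1] I1→MulU
[2] I1 RO, I2→AddU
[3] I2 RO
[5] I1 EX, I2 EX
[6] I1 WR R6, I2 WR R4
[7] I3→AddU
[8] I3 RO, I4→MulU
[9] I4 RO
[10] I3 EX
[11] I3 WR R0
[12] I4 EX
[13] I4 WR R3
[14] I5→MulU
[15] I5 RO
[18] I5 EX
[19] I5 WR R0

cycle = 18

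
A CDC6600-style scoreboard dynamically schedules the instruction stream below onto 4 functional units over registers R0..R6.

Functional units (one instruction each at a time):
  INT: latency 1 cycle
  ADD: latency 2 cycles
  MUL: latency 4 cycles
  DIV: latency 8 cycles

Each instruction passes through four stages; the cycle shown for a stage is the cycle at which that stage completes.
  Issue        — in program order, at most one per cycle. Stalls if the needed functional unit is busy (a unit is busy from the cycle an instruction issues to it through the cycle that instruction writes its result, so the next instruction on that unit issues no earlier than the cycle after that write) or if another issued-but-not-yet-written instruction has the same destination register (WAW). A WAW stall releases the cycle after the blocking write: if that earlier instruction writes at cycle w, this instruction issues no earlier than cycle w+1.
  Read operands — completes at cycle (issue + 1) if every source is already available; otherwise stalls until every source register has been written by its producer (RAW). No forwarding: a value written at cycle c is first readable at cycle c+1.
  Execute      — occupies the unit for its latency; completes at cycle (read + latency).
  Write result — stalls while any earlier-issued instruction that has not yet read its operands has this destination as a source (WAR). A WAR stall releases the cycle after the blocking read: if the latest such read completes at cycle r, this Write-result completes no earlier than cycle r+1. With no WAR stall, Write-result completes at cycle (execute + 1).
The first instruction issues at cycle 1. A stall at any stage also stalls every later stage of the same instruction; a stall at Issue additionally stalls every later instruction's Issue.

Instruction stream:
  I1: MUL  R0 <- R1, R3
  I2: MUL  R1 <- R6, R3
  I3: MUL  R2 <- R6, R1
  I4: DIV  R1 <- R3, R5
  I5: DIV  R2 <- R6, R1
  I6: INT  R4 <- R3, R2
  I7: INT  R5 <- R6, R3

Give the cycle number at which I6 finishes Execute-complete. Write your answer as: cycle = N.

1) issue 1, read 2, done 6, write 7
2) issue 8, read 9, done 13, write 14  <struct: MUL busy until I1 writes@7>
3) issue 15, read 16, done 20, write 21  <struct: MUL busy until I2 writes@14>
4) issue 16, read 17, done 25, write 26
5) issue 27, read 28, done 36, write 37  <struct: DIV busy until I4 writes@26>
6) issue 28, read 38, done 39, write 40  <RAW R2: wait I5 write@37>
7) issue 41, read 42, done 43, write 44  <struct: INT busy until I6 writes@40>

cycle = 39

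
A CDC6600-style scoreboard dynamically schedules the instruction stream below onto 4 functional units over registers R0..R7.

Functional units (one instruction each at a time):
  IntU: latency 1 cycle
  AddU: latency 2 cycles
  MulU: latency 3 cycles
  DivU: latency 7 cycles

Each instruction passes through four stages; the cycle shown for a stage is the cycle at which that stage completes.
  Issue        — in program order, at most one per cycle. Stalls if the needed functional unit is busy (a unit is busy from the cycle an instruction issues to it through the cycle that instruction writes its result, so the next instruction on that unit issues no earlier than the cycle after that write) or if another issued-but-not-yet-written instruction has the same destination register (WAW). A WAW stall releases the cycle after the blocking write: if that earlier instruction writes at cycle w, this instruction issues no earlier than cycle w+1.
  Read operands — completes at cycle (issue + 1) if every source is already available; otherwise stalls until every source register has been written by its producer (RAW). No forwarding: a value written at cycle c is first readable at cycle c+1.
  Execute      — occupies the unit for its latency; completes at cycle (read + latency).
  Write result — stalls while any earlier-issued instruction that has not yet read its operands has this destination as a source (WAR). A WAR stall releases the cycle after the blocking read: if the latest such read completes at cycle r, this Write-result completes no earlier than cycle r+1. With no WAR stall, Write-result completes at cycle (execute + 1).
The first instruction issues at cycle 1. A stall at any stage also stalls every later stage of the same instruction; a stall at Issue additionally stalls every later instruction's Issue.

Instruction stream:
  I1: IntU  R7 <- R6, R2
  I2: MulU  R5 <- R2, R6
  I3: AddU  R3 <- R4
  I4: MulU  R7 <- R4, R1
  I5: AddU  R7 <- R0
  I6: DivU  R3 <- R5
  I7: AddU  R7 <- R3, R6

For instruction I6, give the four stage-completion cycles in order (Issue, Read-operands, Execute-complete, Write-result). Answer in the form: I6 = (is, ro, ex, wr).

I6 = (15, 16, 23, 24)

I1: IS=1 RO=2 EX=3 WR=4
I2: IS=2 RO=3 EX=6 WR=7
I3: IS=3 RO=4 EX=6 WR=7
I4: IS=8 RO=9 EX=12 WR=13  [struct: MulU busy until I2 writes@7]
I5: IS=14 RO=15 EX=17 WR=18  [WAW R7: wait I4 write@13]
I6: IS=15 RO=16 EX=23 WR=24
I7: IS=19 RO=25 EX=27 WR=28  [struct: AddU busy until I5 writes@18; RAW R3: wait I6 write@24]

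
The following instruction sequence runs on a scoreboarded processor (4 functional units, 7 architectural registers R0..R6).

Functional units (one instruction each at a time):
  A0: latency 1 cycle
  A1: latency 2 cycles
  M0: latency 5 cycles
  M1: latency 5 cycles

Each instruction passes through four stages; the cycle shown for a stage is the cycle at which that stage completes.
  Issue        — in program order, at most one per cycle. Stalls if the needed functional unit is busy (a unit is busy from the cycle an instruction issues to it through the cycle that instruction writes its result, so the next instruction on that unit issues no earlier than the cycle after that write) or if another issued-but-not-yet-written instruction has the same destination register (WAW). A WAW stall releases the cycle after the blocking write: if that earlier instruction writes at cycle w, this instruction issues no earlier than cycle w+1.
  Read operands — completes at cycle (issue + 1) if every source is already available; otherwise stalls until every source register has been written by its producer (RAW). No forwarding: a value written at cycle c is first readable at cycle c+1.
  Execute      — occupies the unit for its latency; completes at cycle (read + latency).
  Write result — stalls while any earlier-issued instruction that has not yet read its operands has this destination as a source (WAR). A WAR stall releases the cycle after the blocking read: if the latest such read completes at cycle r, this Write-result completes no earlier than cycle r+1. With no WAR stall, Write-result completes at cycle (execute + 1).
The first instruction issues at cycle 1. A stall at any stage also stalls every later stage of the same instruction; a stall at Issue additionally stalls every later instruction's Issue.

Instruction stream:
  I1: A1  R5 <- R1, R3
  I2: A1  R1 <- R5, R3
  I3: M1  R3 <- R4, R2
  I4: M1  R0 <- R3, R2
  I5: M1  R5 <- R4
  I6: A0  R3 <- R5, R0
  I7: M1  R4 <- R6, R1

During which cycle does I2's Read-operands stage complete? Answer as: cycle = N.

cycle 1: I1 issues→A1
cycle 2: I1 reads
cycle 4: I1 exec-done
cycle 5: I1 writes R5
cycle 6: I2 issues→A1
cycle 7: I2 reads; I3 issues→M1
cycle 8: I3 reads
cycle 9: I2 exec-done
cycle 10: I2 writes R1
cycle 13: I3 exec-done
cycle 14: I3 writes R3
cycle 15: I4 issues→M1
cycle 16: I4 reads
cycle 21: I4 exec-done
cycle 22: I4 writes R0
cycle 23: I5 issues→M1
cycle 24: I5 reads; I6 issues→A0
cycle 29: I5 exec-done
cycle 30: I5 writes R5
cycle 31: I6 reads; I7 issues→M1
cycle 32: I6 exec-done; I7 reads
cycle 33: I6 writes R3
cycle 37: I7 exec-done
cycle 38: I7 writes R4

cycle = 7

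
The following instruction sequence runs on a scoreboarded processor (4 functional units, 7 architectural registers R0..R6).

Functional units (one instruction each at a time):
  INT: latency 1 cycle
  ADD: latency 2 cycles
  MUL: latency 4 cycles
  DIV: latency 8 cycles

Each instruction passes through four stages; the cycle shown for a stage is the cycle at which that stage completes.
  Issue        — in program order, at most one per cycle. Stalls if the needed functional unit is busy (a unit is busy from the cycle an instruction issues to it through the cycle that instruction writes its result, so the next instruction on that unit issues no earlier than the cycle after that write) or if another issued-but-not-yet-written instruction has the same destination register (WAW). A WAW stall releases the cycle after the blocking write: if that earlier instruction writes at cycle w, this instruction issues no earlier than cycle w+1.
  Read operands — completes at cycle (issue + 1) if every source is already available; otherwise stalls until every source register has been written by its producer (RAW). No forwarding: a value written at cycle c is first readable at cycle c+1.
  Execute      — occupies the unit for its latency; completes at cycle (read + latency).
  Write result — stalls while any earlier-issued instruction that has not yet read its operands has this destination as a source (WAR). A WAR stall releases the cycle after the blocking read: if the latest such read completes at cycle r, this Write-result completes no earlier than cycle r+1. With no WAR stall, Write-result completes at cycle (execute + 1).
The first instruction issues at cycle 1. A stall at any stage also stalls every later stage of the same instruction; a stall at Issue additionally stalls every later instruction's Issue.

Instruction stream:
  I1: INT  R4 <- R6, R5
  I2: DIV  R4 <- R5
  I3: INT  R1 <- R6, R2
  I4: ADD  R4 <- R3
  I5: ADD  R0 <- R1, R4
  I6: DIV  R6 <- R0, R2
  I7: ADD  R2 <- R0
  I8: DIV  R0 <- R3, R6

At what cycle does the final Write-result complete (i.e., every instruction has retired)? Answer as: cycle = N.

1) issue 1, read 2, done 3, write 4
2) issue 5, read 6, done 14, write 15  <WAW R4: wait I1 write@4>
3) issue 6, read 7, done 8, write 9
4) issue 16, read 17, done 19, write 20  <WAW R4: wait I2 write@15>
5) issue 21, read 22, done 24, write 25  <struct: ADD busy until I4 writes@20>
6) issue 22, read 26, done 34, write 35  <RAW R0: wait I5 write@25>
7) issue 26, read 27, done 29, write 30  <struct: ADD busy until I5 writes@25>
8) issue 36, read 37, done 45, write 46  <struct: DIV busy until I6 writes@35>

cycle = 46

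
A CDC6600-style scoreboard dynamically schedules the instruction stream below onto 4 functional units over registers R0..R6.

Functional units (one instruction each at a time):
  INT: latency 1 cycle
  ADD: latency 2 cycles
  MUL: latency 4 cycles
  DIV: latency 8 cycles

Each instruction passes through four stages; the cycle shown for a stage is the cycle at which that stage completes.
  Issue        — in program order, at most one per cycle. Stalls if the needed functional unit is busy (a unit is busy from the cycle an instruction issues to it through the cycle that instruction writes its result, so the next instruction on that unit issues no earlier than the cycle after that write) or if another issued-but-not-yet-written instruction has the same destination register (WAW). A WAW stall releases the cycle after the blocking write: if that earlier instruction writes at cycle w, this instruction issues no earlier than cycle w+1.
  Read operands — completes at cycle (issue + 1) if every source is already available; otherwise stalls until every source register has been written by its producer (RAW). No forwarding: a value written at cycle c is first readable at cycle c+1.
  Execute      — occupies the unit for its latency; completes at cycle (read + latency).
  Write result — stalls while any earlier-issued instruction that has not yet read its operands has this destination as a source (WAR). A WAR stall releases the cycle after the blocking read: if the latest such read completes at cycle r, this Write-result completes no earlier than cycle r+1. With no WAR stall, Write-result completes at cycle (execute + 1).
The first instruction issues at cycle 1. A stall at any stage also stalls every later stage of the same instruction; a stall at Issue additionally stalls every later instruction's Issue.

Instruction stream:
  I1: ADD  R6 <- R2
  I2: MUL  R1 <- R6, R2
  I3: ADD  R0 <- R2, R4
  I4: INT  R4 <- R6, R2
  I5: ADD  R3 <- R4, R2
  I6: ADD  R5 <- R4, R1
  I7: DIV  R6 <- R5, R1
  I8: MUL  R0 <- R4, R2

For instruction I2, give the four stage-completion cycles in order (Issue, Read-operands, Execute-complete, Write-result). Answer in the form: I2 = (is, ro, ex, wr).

I2 = (2, 6, 10, 11)

  I1 | 1 | 2 | 4 | 5
  I2 | 2 | 6 | 10 | 11   RAW R6: wait I1 write@5
  I3 | 6 | 7 | 9 | 10   struct: ADD busy until I1 writes@5
  I4 | 7 | 8 | 9 | 10
  I5 | 11 | 12 | 14 | 15   struct: ADD busy until I3 writes@10
  I6 | 16 | 17 | 19 | 20   struct: ADD busy until I5 writes@15
  I7 | 17 | 21 | 29 | 30   RAW R5: wait I6 write@20
  I8 | 18 | 19 | 23 | 24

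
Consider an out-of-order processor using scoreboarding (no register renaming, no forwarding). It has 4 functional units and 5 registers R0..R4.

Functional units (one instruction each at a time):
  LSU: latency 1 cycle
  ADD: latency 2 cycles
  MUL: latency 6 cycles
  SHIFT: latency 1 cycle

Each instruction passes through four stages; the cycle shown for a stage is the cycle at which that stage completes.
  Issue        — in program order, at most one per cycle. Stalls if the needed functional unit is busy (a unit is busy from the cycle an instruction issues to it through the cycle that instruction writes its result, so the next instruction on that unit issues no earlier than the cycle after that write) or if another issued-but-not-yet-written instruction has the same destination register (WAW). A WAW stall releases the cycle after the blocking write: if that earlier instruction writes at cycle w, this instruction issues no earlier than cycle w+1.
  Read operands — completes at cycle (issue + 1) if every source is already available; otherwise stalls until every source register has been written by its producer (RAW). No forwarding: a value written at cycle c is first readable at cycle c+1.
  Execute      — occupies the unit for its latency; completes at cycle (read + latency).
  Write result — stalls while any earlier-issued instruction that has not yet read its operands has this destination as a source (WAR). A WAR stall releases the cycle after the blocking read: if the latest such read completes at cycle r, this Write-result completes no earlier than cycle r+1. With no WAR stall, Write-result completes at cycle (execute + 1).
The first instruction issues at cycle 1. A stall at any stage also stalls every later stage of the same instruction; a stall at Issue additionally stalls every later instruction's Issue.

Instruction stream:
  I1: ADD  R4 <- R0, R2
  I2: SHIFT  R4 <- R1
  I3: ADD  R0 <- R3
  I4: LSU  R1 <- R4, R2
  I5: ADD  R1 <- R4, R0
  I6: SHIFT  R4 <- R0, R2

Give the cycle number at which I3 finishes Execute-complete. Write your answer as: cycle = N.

cycle = 10

c1: I1 issues→ADD
c2: I1 reads
c4: I1 exec-done
c5: I1 writes R4
c6: I2 issues→SHIFT
c7: I2 reads · I3 issues→ADD
c8: I2 exec-done · I3 reads · I4 issues→LSU
c9: I2 writes R4
c10: I3 exec-done · I4 reads
c11: I3 writes R0 · I4 exec-done
c12: I4 writes R1
c13: I5 issues→ADD
c14: I5 reads · I6 issues→SHIFT
c15: I6 reads
c16: I5 exec-done · I6 exec-done
c17: I5 writes R1 · I6 writes R4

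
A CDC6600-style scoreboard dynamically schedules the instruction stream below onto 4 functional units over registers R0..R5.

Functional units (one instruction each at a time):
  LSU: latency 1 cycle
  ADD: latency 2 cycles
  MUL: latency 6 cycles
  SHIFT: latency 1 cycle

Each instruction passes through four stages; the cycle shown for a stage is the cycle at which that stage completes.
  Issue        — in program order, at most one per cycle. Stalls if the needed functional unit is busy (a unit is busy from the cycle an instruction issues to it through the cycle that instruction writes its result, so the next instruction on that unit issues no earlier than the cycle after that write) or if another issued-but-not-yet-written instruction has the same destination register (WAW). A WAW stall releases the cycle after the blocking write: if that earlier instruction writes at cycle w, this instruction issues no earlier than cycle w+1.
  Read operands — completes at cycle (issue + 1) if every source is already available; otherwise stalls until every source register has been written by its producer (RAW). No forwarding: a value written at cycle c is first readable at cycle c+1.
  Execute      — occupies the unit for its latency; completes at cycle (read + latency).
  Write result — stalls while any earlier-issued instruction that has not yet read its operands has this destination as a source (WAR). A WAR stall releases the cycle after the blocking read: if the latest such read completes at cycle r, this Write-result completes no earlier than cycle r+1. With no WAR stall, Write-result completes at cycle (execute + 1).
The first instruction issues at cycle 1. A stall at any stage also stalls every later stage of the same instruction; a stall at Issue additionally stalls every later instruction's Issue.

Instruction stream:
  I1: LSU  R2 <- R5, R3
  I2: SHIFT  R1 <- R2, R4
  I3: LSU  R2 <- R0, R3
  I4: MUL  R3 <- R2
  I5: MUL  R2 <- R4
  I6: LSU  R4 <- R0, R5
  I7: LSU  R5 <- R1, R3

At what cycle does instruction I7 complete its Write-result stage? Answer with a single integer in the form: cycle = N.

cycle = 25

c1: I1 dispatched to LSU
c2: I1 operands ready · I2 dispatched to SHIFT
c3: I1 complete
c4: R2←I1
c5: I2 operands ready · I3 dispatched to LSU
c6: I2 complete · I3 operands ready · I4 dispatched to MUL
c7: R1←I2 · I3 complete
c8: R2←I3
c9: I4 operands ready
c15: I4 complete
c16: R3←I4
c17: I5 dispatched to MUL
c18: I5 operands ready · I6 dispatched to LSU
c19: I6 operands ready
c20: I6 complete
c21: R4←I6
c22: I7 dispatched to LSU
c23: I7 operands ready
c24: I5 complete · I7 complete
c25: R2←I5 · R5←I7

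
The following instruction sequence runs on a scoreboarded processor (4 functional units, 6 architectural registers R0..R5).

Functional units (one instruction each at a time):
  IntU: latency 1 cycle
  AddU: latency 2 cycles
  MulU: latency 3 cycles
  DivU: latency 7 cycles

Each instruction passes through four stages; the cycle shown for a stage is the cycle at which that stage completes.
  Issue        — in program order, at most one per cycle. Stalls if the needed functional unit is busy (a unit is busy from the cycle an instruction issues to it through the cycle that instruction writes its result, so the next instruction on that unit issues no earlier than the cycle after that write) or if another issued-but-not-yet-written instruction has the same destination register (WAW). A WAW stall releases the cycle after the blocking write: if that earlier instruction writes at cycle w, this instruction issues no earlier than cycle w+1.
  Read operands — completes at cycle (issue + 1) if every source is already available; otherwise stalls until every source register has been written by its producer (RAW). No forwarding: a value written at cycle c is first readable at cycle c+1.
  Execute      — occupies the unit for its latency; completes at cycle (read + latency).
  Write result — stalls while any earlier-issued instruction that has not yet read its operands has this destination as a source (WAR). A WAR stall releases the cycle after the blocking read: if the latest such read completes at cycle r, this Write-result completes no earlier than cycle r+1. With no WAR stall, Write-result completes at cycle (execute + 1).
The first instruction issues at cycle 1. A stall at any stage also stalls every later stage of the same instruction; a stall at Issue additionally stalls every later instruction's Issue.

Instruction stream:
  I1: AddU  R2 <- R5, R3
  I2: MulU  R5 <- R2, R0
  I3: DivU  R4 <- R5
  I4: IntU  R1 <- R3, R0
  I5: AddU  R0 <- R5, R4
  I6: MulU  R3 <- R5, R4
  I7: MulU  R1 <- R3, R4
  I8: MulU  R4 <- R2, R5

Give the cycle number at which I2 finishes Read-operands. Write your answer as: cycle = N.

I1 -> (1, 2, 4, 5)
I2 -> (2, 6, 9, 10)  // RAW R2: wait I1 write@5
I3 -> (3, 11, 18, 19)  // RAW R5: wait I2 write@10
I4 -> (4, 5, 6, 7)
I5 -> (6, 20, 22, 23)  // struct: AddU busy until I1 writes@5, RAW R4: wait I3 write@19
I6 -> (11, 20, 23, 24)  // struct: MulU busy until I2 writes@10, RAW R4: wait I3 write@19
I7 -> (25, 26, 29, 30)  // struct: MulU busy until I6 writes@24
I8 -> (31, 32, 35, 36)  // struct: MulU busy until I7 writes@30

cycle = 6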